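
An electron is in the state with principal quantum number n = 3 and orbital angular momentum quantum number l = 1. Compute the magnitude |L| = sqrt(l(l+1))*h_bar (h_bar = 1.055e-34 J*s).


L = sqrt(l*(l+1)) * h_bar
= sqrt(1 * 2) * 1.055e-34
= sqrt(2) * 1.055e-34
= 1.4142 * 1.055e-34
= 1.4920e-34 J*s

1.4920e-34


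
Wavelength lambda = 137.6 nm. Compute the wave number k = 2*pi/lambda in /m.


k = 2 * pi / lambda
= 6.2832 / (137.6e-9)
= 6.2832 / 1.3760e-07
= 4.5663e+07 /m

4.5663e+07


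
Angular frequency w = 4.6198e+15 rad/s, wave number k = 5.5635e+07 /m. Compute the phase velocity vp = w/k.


vp = w / k
= 4.6198e+15 / 5.5635e+07
= 8.3038e+07 m/s

8.3038e+07


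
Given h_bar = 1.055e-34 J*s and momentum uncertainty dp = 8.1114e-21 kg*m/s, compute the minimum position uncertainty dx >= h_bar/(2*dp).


dx = h_bar / (2 * dp)
= 1.055e-34 / (2 * 8.1114e-21)
= 1.055e-34 / 1.6223e-20
= 6.5032e-15 m

6.5032e-15


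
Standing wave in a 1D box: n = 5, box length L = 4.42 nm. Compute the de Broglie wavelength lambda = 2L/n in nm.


lambda = 2L / n
= 2 * 4.42 / 5
= 8.84 / 5
= 1.768 nm

1.768


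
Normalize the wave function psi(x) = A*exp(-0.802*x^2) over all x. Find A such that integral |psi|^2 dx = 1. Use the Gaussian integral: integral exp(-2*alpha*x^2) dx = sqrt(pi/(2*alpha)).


integral |psi|^2 dx = A^2 * sqrt(pi/(2*alpha)) = 1
A^2 = sqrt(2*alpha/pi)
= sqrt(2 * 0.802 / pi)
= 0.714541
A = sqrt(0.714541)
= 0.8453

0.8453


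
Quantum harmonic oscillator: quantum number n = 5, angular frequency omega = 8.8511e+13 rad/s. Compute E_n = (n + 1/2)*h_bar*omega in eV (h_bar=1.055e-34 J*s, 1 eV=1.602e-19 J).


E = (n + 1/2) * h_bar * omega
= (5 + 0.5) * 1.055e-34 * 8.8511e+13
= 5.5 * 9.3379e-21
= 5.1359e-20 J
= 0.3206 eV

0.3206


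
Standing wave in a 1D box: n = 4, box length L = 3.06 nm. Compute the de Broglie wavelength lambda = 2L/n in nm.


lambda = 2L / n
= 2 * 3.06 / 4
= 6.12 / 4
= 1.53 nm

1.53


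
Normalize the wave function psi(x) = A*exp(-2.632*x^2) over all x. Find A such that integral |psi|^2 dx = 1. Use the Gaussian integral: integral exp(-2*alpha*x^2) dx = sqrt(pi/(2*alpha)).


integral |psi|^2 dx = A^2 * sqrt(pi/(2*alpha)) = 1
A^2 = sqrt(2*alpha/pi)
= sqrt(2 * 2.632 / pi)
= 1.294443
A = sqrt(1.294443)
= 1.1377

1.1377


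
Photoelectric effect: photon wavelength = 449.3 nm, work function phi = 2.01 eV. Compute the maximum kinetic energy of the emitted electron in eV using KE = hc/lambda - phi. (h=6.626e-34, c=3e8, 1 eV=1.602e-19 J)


E_photon = hc / lambda
= (6.626e-34)(3e8) / (449.3e-9)
= 4.4242e-19 J
= 2.7617 eV
KE = E_photon - phi
= 2.7617 - 2.01
= 0.7517 eV

0.7517


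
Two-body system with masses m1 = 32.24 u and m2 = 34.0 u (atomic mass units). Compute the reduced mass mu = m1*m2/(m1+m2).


mu = m1 * m2 / (m1 + m2)
= 32.24 * 34.0 / (32.24 + 34.0)
= 1096.16 / 66.24
= 16.5483 u

16.5483


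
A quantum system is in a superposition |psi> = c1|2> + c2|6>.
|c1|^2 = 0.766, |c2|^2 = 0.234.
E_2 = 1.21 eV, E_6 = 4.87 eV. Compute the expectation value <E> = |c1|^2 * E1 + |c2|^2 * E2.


<E> = |c1|^2 * E1 + |c2|^2 * E2
= 0.766 * 1.21 + 0.234 * 4.87
= 0.9269 + 1.1396
= 2.0664 eV

2.0664


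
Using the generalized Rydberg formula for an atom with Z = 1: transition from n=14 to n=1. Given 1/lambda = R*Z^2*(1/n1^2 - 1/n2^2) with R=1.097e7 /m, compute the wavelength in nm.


1/lambda = R * Z^2 * (1/n1^2 - 1/n2^2)
= 1.097e7 * 1^2 * (1/1^2 - 1/14^2)
= 1.097e7 * 1 * (1.0 - 0.005102)
= 1.0914e+07 /m
lambda = 1 / 1.0914e+07
= 91.6252 nm

91.6252


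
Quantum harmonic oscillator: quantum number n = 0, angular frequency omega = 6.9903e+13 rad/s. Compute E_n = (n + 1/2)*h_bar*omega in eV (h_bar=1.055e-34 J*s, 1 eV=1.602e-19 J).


E = (n + 1/2) * h_bar * omega
= (0 + 0.5) * 1.055e-34 * 6.9903e+13
= 0.5 * 7.3748e-21
= 3.6874e-21 J
= 0.023 eV

0.023


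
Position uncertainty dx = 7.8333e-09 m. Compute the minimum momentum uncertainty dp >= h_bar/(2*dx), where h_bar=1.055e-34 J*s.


dp = h_bar / (2 * dx)
= 1.055e-34 / (2 * 7.8333e-09)
= 1.055e-34 / 1.5667e-08
= 6.7341e-27 kg*m/s

6.7341e-27


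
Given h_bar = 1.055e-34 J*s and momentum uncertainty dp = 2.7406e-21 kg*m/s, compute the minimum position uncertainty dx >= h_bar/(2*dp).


dx = h_bar / (2 * dp)
= 1.055e-34 / (2 * 2.7406e-21)
= 1.055e-34 / 5.4812e-21
= 1.9248e-14 m

1.9248e-14


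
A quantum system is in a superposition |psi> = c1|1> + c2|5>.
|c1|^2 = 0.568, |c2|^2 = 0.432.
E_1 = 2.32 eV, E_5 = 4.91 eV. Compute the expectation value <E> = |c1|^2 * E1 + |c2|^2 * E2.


<E> = |c1|^2 * E1 + |c2|^2 * E2
= 0.568 * 2.32 + 0.432 * 4.91
= 1.3178 + 2.1211
= 3.4389 eV

3.4389


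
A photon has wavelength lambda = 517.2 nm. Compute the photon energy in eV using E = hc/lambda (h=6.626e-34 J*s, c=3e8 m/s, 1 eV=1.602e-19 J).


E = hc / lambda
= (6.626e-34)(3e8) / (517.2e-9)
= 1.9878e-25 / 5.1720e-07
= 3.8434e-19 J
Converting to eV: 3.8434e-19 / 1.602e-19
= 2.3991 eV

2.3991


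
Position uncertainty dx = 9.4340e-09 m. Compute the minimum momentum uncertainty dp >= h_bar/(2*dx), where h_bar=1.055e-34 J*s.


dp = h_bar / (2 * dx)
= 1.055e-34 / (2 * 9.4340e-09)
= 1.055e-34 / 1.8868e-08
= 5.5915e-27 kg*m/s

5.5915e-27


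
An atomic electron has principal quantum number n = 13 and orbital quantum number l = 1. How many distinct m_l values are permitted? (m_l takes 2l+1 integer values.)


m_l ranges from -l to +l in integer steps
So m_l goes from -1 to +1
Count = 2l + 1 = 2*1 + 1
= 3

3


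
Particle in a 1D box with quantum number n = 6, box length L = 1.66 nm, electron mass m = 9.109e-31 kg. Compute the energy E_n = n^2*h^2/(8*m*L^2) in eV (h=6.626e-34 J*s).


E = n^2 * h^2 / (8 * m * L^2)
= 6^2 * (6.626e-34)^2 / (8 * 9.109e-31 * (1.66e-9)^2)
= 36 * 4.3904e-67 / (8 * 9.109e-31 * 2.7556e-18)
= 7.8710e-19 J
= 4.9132 eV

4.9132


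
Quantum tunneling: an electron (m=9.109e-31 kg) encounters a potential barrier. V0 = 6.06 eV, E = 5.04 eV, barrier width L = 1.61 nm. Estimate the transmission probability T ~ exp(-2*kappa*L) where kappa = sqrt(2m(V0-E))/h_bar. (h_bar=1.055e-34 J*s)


V0 - E = 1.02 eV = 1.6340e-19 J
kappa = sqrt(2 * m * (V0-E)) / h_bar
= sqrt(2 * 9.109e-31 * 1.6340e-19) / 1.055e-34
= 5.1717e+09 /m
2*kappa*L = 2 * 5.1717e+09 * 1.61e-9
= 16.6527
T = exp(-16.6527) = 5.858911e-08

5.858911e-08


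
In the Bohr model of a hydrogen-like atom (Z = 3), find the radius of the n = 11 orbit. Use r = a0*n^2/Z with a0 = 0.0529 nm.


r = a0 * n^2 / Z
= 0.0529 * 11^2 / 3
= 0.0529 * 121 / 3
= 2.1336 nm

2.1336


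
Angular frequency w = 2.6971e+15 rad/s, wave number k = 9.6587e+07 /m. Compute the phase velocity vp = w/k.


vp = w / k
= 2.6971e+15 / 9.6587e+07
= 2.7924e+07 m/s

2.7924e+07


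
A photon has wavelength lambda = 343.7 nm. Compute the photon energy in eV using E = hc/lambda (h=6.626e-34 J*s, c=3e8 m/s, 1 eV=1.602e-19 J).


E = hc / lambda
= (6.626e-34)(3e8) / (343.7e-9)
= 1.9878e-25 / 3.4370e-07
= 5.7835e-19 J
Converting to eV: 5.7835e-19 / 1.602e-19
= 3.6102 eV

3.6102


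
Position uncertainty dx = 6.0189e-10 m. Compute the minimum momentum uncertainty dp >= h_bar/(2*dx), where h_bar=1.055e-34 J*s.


dp = h_bar / (2 * dx)
= 1.055e-34 / (2 * 6.0189e-10)
= 1.055e-34 / 1.2038e-09
= 8.7641e-26 kg*m/s

8.7641e-26


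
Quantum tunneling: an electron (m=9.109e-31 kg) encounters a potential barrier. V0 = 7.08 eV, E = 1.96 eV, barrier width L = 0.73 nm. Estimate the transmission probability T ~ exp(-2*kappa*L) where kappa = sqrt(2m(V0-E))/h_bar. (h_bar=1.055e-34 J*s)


V0 - E = 5.12 eV = 8.2022e-19 J
kappa = sqrt(2 * m * (V0-E)) / h_bar
= sqrt(2 * 9.109e-31 * 8.2022e-19) / 1.055e-34
= 1.1587e+10 /m
2*kappa*L = 2 * 1.1587e+10 * 0.73e-9
= 16.9168
T = exp(-16.9168) = 4.499331e-08

4.499331e-08


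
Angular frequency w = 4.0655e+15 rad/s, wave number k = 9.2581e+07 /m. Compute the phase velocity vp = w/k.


vp = w / k
= 4.0655e+15 / 9.2581e+07
= 4.3913e+07 m/s

4.3913e+07


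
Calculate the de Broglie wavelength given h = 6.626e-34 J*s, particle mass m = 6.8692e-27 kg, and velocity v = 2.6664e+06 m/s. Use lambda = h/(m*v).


lambda = h / (m * v)
= 6.626e-34 / (6.8692e-27 * 2.6664e+06)
= 6.626e-34 / 1.8316e-20
= 3.6176e-14 m

3.6176e-14


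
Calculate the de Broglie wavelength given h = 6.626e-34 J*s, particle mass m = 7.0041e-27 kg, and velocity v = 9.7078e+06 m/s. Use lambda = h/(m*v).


lambda = h / (m * v)
= 6.626e-34 / (7.0041e-27 * 9.7078e+06)
= 6.626e-34 / 6.7994e-20
= 9.7449e-15 m

9.7449e-15


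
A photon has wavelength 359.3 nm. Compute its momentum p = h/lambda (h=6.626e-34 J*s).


p = h / lambda
= 6.626e-34 / (359.3e-9)
= 6.626e-34 / 3.5930e-07
= 1.8441e-27 kg*m/s

1.8441e-27


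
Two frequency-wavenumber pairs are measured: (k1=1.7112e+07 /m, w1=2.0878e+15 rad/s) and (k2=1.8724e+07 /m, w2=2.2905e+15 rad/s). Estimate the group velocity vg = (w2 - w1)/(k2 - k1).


vg = (w2 - w1) / (k2 - k1)
= (2.2905e+15 - 2.0878e+15) / (1.8724e+07 - 1.7112e+07)
= 2.0270e+14 / 1.6120e+06
= 1.2574e+08 m/s

1.2574e+08


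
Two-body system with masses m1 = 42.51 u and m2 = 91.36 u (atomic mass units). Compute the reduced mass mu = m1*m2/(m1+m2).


mu = m1 * m2 / (m1 + m2)
= 42.51 * 91.36 / (42.51 + 91.36)
= 3883.7136 / 133.87
= 29.0111 u

29.0111


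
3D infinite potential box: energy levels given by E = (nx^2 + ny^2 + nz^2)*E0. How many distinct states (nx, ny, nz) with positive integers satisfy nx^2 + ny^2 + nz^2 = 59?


Enumerate all (nx, ny, nz) with nx^2 + ny^2 + nz^2 = 59:
(1,3,7)
(1,7,3)
(3,1,7)
(3,5,5)
(3,7,1)
(5,3,5)
(5,5,3)
(7,1,3)
(7,3,1)
Total degeneracy = 9

9


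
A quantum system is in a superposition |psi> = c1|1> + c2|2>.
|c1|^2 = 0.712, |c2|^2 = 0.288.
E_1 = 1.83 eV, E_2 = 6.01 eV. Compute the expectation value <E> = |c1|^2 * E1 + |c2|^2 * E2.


<E> = |c1|^2 * E1 + |c2|^2 * E2
= 0.712 * 1.83 + 0.288 * 6.01
= 1.303 + 1.7309
= 3.0338 eV

3.0338


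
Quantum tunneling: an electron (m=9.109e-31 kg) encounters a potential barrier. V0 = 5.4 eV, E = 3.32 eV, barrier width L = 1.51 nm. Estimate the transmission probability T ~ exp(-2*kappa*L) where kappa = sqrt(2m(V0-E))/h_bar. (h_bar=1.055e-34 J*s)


V0 - E = 2.08 eV = 3.3322e-19 J
kappa = sqrt(2 * m * (V0-E)) / h_bar
= sqrt(2 * 9.109e-31 * 3.3322e-19) / 1.055e-34
= 7.3852e+09 /m
2*kappa*L = 2 * 7.3852e+09 * 1.51e-9
= 22.3032
T = exp(-22.3032) = 2.059826e-10

2.059826e-10


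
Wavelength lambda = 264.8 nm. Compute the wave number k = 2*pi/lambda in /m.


k = 2 * pi / lambda
= 6.2832 / (264.8e-9)
= 6.2832 / 2.6480e-07
= 2.3728e+07 /m

2.3728e+07


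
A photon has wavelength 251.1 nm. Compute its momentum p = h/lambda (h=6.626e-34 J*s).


p = h / lambda
= 6.626e-34 / (251.1e-9)
= 6.626e-34 / 2.5110e-07
= 2.6388e-27 kg*m/s

2.6388e-27


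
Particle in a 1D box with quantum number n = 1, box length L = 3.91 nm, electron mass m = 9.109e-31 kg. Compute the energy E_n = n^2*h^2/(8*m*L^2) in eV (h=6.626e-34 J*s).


E = n^2 * h^2 / (8 * m * L^2)
= 1^2 * (6.626e-34)^2 / (8 * 9.109e-31 * (3.91e-9)^2)
= 1 * 4.3904e-67 / (8 * 9.109e-31 * 1.5288e-17)
= 3.9408e-21 J
= 0.0246 eV

0.0246


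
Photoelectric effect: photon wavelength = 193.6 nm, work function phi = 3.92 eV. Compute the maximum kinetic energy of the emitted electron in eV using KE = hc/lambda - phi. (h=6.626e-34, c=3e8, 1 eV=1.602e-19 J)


E_photon = hc / lambda
= (6.626e-34)(3e8) / (193.6e-9)
= 1.0268e-18 J
= 6.4092 eV
KE = E_photon - phi
= 6.4092 - 3.92
= 2.4892 eV

2.4892


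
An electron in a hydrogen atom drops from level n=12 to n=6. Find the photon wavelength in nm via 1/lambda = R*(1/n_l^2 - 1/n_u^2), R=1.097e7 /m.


1/lambda = R * (1/n_l^2 - 1/n_u^2)
= 1.097e7 * (1/6^2 - 1/12^2)
= 1.097e7 * (0.027778 - 0.006944)
= 1.097e7 * 0.020833
= 2.2854e+05 /m
lambda = 1 / 2.2854e+05 = 4375.5697 nm

4375.5697


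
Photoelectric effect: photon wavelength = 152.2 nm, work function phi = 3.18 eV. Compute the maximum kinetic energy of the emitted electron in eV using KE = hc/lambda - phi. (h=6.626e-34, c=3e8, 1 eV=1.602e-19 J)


E_photon = hc / lambda
= (6.626e-34)(3e8) / (152.2e-9)
= 1.3060e-18 J
= 8.1526 eV
KE = E_photon - phi
= 8.1526 - 3.18
= 4.9726 eV

4.9726


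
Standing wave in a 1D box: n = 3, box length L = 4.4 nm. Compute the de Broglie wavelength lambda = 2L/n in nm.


lambda = 2L / n
= 2 * 4.4 / 3
= 8.8 / 3
= 2.9333 nm

2.9333


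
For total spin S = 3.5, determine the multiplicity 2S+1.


Spin multiplicity = 2S + 1
= 2 * 3.5 + 1
= 7.0 + 1
= 8

8


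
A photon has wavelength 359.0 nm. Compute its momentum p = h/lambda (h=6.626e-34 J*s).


p = h / lambda
= 6.626e-34 / (359.0e-9)
= 6.626e-34 / 3.5900e-07
= 1.8457e-27 kg*m/s

1.8457e-27


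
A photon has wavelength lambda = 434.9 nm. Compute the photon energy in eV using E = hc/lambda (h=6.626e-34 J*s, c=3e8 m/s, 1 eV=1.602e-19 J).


E = hc / lambda
= (6.626e-34)(3e8) / (434.9e-9)
= 1.9878e-25 / 4.3490e-07
= 4.5707e-19 J
Converting to eV: 4.5707e-19 / 1.602e-19
= 2.8531 eV

2.8531


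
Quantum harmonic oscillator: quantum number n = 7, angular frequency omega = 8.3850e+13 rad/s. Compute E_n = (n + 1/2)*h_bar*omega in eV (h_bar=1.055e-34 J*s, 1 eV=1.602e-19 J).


E = (n + 1/2) * h_bar * omega
= (7 + 0.5) * 1.055e-34 * 8.3850e+13
= 7.5 * 8.8462e-21
= 6.6346e-20 J
= 0.4141 eV

0.4141


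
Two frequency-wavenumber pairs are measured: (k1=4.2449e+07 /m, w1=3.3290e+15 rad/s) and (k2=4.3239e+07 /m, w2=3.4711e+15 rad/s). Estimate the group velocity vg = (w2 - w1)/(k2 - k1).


vg = (w2 - w1) / (k2 - k1)
= (3.4711e+15 - 3.3290e+15) / (4.3239e+07 - 4.2449e+07)
= 1.4210e+14 / 7.9000e+05
= 1.7987e+08 m/s

1.7987e+08


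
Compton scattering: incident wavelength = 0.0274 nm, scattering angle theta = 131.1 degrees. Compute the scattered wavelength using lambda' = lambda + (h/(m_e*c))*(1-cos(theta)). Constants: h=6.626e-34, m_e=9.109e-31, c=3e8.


Compton wavelength: h/(m_e*c) = 2.4247e-12 m
d_lambda = 2.4247e-12 * (1 - cos(131.1 deg))
= 2.4247e-12 * 1.657375
= 4.0187e-12 m = 0.004019 nm
lambda' = 0.0274 + 0.004019
= 0.031419 nm

0.031419


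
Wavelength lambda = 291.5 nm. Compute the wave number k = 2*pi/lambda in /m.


k = 2 * pi / lambda
= 6.2832 / (291.5e-9)
= 6.2832 / 2.9150e-07
= 2.1555e+07 /m

2.1555e+07


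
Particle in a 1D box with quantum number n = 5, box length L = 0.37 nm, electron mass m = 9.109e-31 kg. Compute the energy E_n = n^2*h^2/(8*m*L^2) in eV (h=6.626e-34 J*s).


E = n^2 * h^2 / (8 * m * L^2)
= 5^2 * (6.626e-34)^2 / (8 * 9.109e-31 * (0.37e-9)^2)
= 25 * 4.3904e-67 / (8 * 9.109e-31 * 1.3690e-19)
= 1.1002e-17 J
= 68.6778 eV

68.6778


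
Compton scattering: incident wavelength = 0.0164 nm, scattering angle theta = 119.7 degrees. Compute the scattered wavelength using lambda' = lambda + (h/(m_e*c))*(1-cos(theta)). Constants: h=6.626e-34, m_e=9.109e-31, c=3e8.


Compton wavelength: h/(m_e*c) = 2.4247e-12 m
d_lambda = 2.4247e-12 * (1 - cos(119.7 deg))
= 2.4247e-12 * 1.495459
= 3.6261e-12 m = 0.003626 nm
lambda' = 0.0164 + 0.003626
= 0.020026 nm

0.020026


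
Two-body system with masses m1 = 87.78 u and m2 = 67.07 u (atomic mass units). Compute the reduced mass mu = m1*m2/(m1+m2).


mu = m1 * m2 / (m1 + m2)
= 87.78 * 67.07 / (87.78 + 67.07)
= 5887.4046 / 154.85
= 38.02 u

38.02


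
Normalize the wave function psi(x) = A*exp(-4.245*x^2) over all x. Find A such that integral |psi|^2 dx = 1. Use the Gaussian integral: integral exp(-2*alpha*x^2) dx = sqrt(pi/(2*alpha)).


integral |psi|^2 dx = A^2 * sqrt(pi/(2*alpha)) = 1
A^2 = sqrt(2*alpha/pi)
= sqrt(2 * 4.245 / pi)
= 1.643913
A = sqrt(1.643913)
= 1.2822

1.2822


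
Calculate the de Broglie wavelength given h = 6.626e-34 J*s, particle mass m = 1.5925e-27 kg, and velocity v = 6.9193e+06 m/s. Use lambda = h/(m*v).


lambda = h / (m * v)
= 6.626e-34 / (1.5925e-27 * 6.9193e+06)
= 6.626e-34 / 1.1019e-20
= 6.0133e-14 m

6.0133e-14


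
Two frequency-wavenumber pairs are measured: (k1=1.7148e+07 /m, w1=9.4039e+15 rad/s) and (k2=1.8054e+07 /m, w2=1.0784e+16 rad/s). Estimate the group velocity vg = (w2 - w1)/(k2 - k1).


vg = (w2 - w1) / (k2 - k1)
= (1.0784e+16 - 9.4039e+15) / (1.8054e+07 - 1.7148e+07)
= 1.3801e+15 / 9.0600e+05
= 1.5233e+09 m/s

1.5233e+09


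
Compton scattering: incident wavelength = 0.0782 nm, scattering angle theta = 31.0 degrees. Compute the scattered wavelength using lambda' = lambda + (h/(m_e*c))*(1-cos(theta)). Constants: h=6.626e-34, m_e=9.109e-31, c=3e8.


Compton wavelength: h/(m_e*c) = 2.4247e-12 m
d_lambda = 2.4247e-12 * (1 - cos(31.0 deg))
= 2.4247e-12 * 0.142833
= 3.4633e-13 m = 0.000346 nm
lambda' = 0.0782 + 0.000346
= 0.078546 nm

0.078546


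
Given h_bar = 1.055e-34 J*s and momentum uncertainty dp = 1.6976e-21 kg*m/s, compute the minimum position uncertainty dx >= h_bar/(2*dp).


dx = h_bar / (2 * dp)
= 1.055e-34 / (2 * 1.6976e-21)
= 1.055e-34 / 3.3952e-21
= 3.1073e-14 m

3.1073e-14


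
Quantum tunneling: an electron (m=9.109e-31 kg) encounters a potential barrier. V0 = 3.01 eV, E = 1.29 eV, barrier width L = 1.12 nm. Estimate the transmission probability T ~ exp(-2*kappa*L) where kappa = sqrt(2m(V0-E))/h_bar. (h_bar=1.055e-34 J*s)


V0 - E = 1.72 eV = 2.7554e-19 J
kappa = sqrt(2 * m * (V0-E)) / h_bar
= sqrt(2 * 9.109e-31 * 2.7554e-19) / 1.055e-34
= 6.7157e+09 /m
2*kappa*L = 2 * 6.7157e+09 * 1.12e-9
= 15.0432
T = exp(-15.0432) = 2.929570e-07

2.929570e-07


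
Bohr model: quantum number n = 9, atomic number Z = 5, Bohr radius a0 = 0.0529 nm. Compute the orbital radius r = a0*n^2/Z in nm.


r = a0 * n^2 / Z
= 0.0529 * 9^2 / 5
= 0.0529 * 81 / 5
= 0.857 nm

0.857


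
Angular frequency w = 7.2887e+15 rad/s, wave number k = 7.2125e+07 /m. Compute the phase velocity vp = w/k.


vp = w / k
= 7.2887e+15 / 7.2125e+07
= 1.0106e+08 m/s

1.0106e+08


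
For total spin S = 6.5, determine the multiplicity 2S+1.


Spin multiplicity = 2S + 1
= 2 * 6.5 + 1
= 13.0 + 1
= 14

14


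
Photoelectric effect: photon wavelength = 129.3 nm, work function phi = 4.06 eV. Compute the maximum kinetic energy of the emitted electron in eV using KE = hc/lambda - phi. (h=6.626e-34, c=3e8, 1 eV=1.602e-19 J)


E_photon = hc / lambda
= (6.626e-34)(3e8) / (129.3e-9)
= 1.5374e-18 J
= 9.5965 eV
KE = E_photon - phi
= 9.5965 - 4.06
= 5.5365 eV

5.5365


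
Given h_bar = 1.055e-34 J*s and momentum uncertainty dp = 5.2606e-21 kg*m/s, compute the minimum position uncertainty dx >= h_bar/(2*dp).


dx = h_bar / (2 * dp)
= 1.055e-34 / (2 * 5.2606e-21)
= 1.055e-34 / 1.0521e-20
= 1.0027e-14 m

1.0027e-14


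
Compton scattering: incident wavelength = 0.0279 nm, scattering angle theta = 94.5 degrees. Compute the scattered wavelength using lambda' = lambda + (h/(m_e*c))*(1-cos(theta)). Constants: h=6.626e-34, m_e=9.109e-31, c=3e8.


Compton wavelength: h/(m_e*c) = 2.4247e-12 m
d_lambda = 2.4247e-12 * (1 - cos(94.5 deg))
= 2.4247e-12 * 1.078459
= 2.6149e-12 m = 0.002615 nm
lambda' = 0.0279 + 0.002615
= 0.030515 nm

0.030515


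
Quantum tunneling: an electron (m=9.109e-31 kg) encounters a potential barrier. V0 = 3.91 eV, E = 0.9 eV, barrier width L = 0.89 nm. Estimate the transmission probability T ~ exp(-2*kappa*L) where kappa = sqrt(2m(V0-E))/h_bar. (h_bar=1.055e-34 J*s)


V0 - E = 3.01 eV = 4.8220e-19 J
kappa = sqrt(2 * m * (V0-E)) / h_bar
= sqrt(2 * 9.109e-31 * 4.8220e-19) / 1.055e-34
= 8.8841e+09 /m
2*kappa*L = 2 * 8.8841e+09 * 0.89e-9
= 15.8137
T = exp(-15.8137) = 1.355860e-07

1.355860e-07


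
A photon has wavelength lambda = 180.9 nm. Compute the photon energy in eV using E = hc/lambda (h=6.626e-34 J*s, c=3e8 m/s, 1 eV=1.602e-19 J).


E = hc / lambda
= (6.626e-34)(3e8) / (180.9e-9)
= 1.9878e-25 / 1.8090e-07
= 1.0988e-18 J
Converting to eV: 1.0988e-18 / 1.602e-19
= 6.8592 eV

6.8592


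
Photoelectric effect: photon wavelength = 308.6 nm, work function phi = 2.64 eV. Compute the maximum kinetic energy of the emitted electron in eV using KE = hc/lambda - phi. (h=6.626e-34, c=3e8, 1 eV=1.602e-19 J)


E_photon = hc / lambda
= (6.626e-34)(3e8) / (308.6e-9)
= 6.4413e-19 J
= 4.0208 eV
KE = E_photon - phi
= 4.0208 - 2.64
= 1.3808 eV

1.3808


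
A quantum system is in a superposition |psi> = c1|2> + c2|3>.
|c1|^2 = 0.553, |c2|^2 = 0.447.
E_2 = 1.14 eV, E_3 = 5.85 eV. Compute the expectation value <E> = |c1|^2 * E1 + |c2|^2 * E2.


<E> = |c1|^2 * E1 + |c2|^2 * E2
= 0.553 * 1.14 + 0.447 * 5.85
= 0.6304 + 2.6149
= 3.2454 eV

3.2454


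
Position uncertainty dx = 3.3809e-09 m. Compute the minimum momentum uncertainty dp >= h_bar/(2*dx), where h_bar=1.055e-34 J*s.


dp = h_bar / (2 * dx)
= 1.055e-34 / (2 * 3.3809e-09)
= 1.055e-34 / 6.7618e-09
= 1.5602e-26 kg*m/s

1.5602e-26


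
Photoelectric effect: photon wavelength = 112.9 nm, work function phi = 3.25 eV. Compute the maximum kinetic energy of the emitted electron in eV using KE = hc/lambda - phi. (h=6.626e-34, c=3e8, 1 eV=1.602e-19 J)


E_photon = hc / lambda
= (6.626e-34)(3e8) / (112.9e-9)
= 1.7607e-18 J
= 10.9905 eV
KE = E_photon - phi
= 10.9905 - 3.25
= 7.7405 eV

7.7405


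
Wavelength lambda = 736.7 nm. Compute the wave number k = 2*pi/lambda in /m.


k = 2 * pi / lambda
= 6.2832 / (736.7e-9)
= 6.2832 / 7.3670e-07
= 8.5288e+06 /m

8.5288e+06


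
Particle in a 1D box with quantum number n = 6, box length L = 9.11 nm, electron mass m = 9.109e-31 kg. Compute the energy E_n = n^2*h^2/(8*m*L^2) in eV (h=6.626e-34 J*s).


E = n^2 * h^2 / (8 * m * L^2)
= 6^2 * (6.626e-34)^2 / (8 * 9.109e-31 * (9.11e-9)^2)
= 36 * 4.3904e-67 / (8 * 9.109e-31 * 8.2992e-17)
= 2.6134e-20 J
= 0.1631 eV

0.1631


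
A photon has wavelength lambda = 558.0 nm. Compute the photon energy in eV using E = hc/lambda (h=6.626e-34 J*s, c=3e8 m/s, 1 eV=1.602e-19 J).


E = hc / lambda
= (6.626e-34)(3e8) / (558.0e-9)
= 1.9878e-25 / 5.5800e-07
= 3.5624e-19 J
Converting to eV: 3.5624e-19 / 1.602e-19
= 2.2237 eV

2.2237


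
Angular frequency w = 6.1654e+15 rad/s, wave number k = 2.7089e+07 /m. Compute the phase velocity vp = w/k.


vp = w / k
= 6.1654e+15 / 2.7089e+07
= 2.2760e+08 m/s

2.2760e+08


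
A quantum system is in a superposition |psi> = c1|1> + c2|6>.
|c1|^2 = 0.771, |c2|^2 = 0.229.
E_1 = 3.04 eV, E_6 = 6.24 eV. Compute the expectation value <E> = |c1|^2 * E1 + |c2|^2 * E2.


<E> = |c1|^2 * E1 + |c2|^2 * E2
= 0.771 * 3.04 + 0.229 * 6.24
= 2.3438 + 1.429
= 3.7728 eV

3.7728


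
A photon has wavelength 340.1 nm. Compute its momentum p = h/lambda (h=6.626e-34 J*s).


p = h / lambda
= 6.626e-34 / (340.1e-9)
= 6.626e-34 / 3.4010e-07
= 1.9483e-27 kg*m/s

1.9483e-27


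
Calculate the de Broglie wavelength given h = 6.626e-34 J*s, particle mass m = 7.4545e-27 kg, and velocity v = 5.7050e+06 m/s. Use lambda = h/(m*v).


lambda = h / (m * v)
= 6.626e-34 / (7.4545e-27 * 5.7050e+06)
= 6.626e-34 / 4.2528e-20
= 1.5580e-14 m

1.5580e-14


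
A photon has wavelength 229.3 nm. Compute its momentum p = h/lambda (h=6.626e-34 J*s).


p = h / lambda
= 6.626e-34 / (229.3e-9)
= 6.626e-34 / 2.2930e-07
= 2.8897e-27 kg*m/s

2.8897e-27


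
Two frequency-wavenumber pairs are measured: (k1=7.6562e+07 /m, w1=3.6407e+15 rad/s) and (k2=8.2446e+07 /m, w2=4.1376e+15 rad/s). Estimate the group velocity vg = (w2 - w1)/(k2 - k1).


vg = (w2 - w1) / (k2 - k1)
= (4.1376e+15 - 3.6407e+15) / (8.2446e+07 - 7.6562e+07)
= 4.9690e+14 / 5.8840e+06
= 8.4449e+07 m/s

8.4449e+07


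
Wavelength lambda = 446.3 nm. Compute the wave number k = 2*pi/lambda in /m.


k = 2 * pi / lambda
= 6.2832 / (446.3e-9)
= 6.2832 / 4.4630e-07
= 1.4078e+07 /m

1.4078e+07


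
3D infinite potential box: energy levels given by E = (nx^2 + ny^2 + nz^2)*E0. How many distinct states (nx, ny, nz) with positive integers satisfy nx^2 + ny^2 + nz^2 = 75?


Enumerate all (nx, ny, nz) with nx^2 + ny^2 + nz^2 = 75:
(1,5,7)
(1,7,5)
(5,1,7)
(5,5,5)
(5,7,1)
(7,1,5)
(7,5,1)
Total degeneracy = 7

7


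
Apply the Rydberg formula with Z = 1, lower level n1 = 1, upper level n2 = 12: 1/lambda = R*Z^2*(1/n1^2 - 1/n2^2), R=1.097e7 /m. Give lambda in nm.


1/lambda = R * Z^2 * (1/n1^2 - 1/n2^2)
= 1.097e7 * 1^2 * (1/1^2 - 1/12^2)
= 1.097e7 * 1 * (1.0 - 0.006944)
= 1.0894e+07 /m
lambda = 1 / 1.0894e+07
= 91.7952 nm

91.7952


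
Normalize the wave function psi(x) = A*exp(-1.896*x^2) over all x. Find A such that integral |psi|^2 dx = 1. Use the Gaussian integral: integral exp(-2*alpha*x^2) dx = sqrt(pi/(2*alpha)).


integral |psi|^2 dx = A^2 * sqrt(pi/(2*alpha)) = 1
A^2 = sqrt(2*alpha/pi)
= sqrt(2 * 1.896 / pi)
= 1.09865
A = sqrt(1.09865)
= 1.0482

1.0482


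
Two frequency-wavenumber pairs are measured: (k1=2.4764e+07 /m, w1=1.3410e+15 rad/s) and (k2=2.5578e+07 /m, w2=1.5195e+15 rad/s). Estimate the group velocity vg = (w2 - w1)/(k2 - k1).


vg = (w2 - w1) / (k2 - k1)
= (1.5195e+15 - 1.3410e+15) / (2.5578e+07 - 2.4764e+07)
= 1.7850e+14 / 8.1400e+05
= 2.1929e+08 m/s

2.1929e+08


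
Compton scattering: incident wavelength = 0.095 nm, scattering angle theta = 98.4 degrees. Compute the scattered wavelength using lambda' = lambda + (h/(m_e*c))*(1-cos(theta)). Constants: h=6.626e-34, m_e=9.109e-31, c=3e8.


Compton wavelength: h/(m_e*c) = 2.4247e-12 m
d_lambda = 2.4247e-12 * (1 - cos(98.4 deg))
= 2.4247e-12 * 1.146083
= 2.7789e-12 m = 0.002779 nm
lambda' = 0.095 + 0.002779
= 0.097779 nm

0.097779


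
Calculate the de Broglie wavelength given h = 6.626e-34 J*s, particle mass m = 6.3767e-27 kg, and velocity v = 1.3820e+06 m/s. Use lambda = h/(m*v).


lambda = h / (m * v)
= 6.626e-34 / (6.3767e-27 * 1.3820e+06)
= 6.626e-34 / 8.8126e-21
= 7.5188e-14 m

7.5188e-14


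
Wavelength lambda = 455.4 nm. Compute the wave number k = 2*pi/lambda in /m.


k = 2 * pi / lambda
= 6.2832 / (455.4e-9)
= 6.2832 / 4.5540e-07
= 1.3797e+07 /m

1.3797e+07


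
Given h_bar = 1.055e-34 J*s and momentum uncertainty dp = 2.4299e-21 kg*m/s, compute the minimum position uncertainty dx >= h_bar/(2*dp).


dx = h_bar / (2 * dp)
= 1.055e-34 / (2 * 2.4299e-21)
= 1.055e-34 / 4.8598e-21
= 2.1709e-14 m

2.1709e-14


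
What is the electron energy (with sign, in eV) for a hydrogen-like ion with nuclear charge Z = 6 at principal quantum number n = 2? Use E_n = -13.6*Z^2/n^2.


E_n = -13.6 * Z^2 / n^2
= -13.6 * 6^2 / 2^2
= -13.6 * 36 / 4
= -122.4 eV

-122.4


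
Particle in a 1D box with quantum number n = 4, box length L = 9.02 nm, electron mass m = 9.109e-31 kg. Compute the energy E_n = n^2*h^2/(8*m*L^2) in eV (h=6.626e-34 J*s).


E = n^2 * h^2 / (8 * m * L^2)
= 4^2 * (6.626e-34)^2 / (8 * 9.109e-31 * (9.02e-9)^2)
= 16 * 4.3904e-67 / (8 * 9.109e-31 * 8.1360e-17)
= 1.1848e-20 J
= 0.074 eV

0.074


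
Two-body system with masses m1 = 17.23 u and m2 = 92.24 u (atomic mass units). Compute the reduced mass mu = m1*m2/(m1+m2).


mu = m1 * m2 / (m1 + m2)
= 17.23 * 92.24 / (17.23 + 92.24)
= 1589.2952 / 109.47
= 14.5181 u

14.5181


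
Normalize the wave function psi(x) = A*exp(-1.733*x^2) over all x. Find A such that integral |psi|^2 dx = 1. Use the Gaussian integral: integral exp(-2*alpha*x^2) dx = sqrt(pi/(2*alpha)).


integral |psi|^2 dx = A^2 * sqrt(pi/(2*alpha)) = 1
A^2 = sqrt(2*alpha/pi)
= sqrt(2 * 1.733 / pi)
= 1.050363
A = sqrt(1.050363)
= 1.0249

1.0249


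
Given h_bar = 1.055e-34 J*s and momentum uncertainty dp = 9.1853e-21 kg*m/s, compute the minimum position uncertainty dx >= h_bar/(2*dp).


dx = h_bar / (2 * dp)
= 1.055e-34 / (2 * 9.1853e-21)
= 1.055e-34 / 1.8371e-20
= 5.7429e-15 m

5.7429e-15


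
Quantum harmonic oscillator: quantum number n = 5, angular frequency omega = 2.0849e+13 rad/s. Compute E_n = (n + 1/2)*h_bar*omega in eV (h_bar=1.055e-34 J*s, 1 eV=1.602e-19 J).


E = (n + 1/2) * h_bar * omega
= (5 + 0.5) * 1.055e-34 * 2.0849e+13
= 5.5 * 2.1996e-21
= 1.2098e-20 J
= 0.0755 eV

0.0755


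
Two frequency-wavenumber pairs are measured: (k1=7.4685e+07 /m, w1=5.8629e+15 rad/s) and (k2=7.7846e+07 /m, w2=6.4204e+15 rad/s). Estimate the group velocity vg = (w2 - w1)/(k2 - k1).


vg = (w2 - w1) / (k2 - k1)
= (6.4204e+15 - 5.8629e+15) / (7.7846e+07 - 7.4685e+07)
= 5.5750e+14 / 3.1610e+06
= 1.7637e+08 m/s

1.7637e+08


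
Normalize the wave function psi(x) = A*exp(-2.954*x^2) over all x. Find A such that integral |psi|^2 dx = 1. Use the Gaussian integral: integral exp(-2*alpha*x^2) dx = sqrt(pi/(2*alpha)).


integral |psi|^2 dx = A^2 * sqrt(pi/(2*alpha)) = 1
A^2 = sqrt(2*alpha/pi)
= sqrt(2 * 2.954 / pi)
= 1.371341
A = sqrt(1.371341)
= 1.171

1.171


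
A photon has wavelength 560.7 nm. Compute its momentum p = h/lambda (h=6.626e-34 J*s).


p = h / lambda
= 6.626e-34 / (560.7e-9)
= 6.626e-34 / 5.6070e-07
= 1.1817e-27 kg*m/s

1.1817e-27


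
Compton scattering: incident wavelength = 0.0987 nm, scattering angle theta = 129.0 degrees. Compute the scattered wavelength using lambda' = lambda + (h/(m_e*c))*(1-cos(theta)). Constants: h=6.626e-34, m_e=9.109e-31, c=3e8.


Compton wavelength: h/(m_e*c) = 2.4247e-12 m
d_lambda = 2.4247e-12 * (1 - cos(129.0 deg))
= 2.4247e-12 * 1.62932
= 3.9506e-12 m = 0.003951 nm
lambda' = 0.0987 + 0.003951
= 0.102651 nm

0.102651


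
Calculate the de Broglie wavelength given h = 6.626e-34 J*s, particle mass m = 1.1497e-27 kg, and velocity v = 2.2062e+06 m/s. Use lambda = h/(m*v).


lambda = h / (m * v)
= 6.626e-34 / (1.1497e-27 * 2.2062e+06)
= 6.626e-34 / 2.5365e-21
= 2.6123e-13 m

2.6123e-13


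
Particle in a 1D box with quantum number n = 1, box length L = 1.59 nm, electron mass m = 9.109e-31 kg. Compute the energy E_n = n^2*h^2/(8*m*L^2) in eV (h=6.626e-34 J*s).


E = n^2 * h^2 / (8 * m * L^2)
= 1^2 * (6.626e-34)^2 / (8 * 9.109e-31 * (1.59e-9)^2)
= 1 * 4.3904e-67 / (8 * 9.109e-31 * 2.5281e-18)
= 2.3831e-20 J
= 0.1488 eV

0.1488


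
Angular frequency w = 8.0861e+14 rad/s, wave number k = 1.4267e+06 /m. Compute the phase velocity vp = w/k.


vp = w / k
= 8.0861e+14 / 1.4267e+06
= 5.6677e+08 m/s

5.6677e+08


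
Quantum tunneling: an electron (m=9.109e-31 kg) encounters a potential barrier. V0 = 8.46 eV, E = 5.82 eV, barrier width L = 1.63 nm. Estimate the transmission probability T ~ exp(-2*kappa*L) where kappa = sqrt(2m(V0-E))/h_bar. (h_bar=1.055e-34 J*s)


V0 - E = 2.64 eV = 4.2293e-19 J
kappa = sqrt(2 * m * (V0-E)) / h_bar
= sqrt(2 * 9.109e-31 * 4.2293e-19) / 1.055e-34
= 8.3201e+09 /m
2*kappa*L = 2 * 8.3201e+09 * 1.63e-9
= 27.1237
T = exp(-27.1237) = 1.660859e-12

1.660859e-12


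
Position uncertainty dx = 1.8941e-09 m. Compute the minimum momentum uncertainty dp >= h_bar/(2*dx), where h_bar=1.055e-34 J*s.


dp = h_bar / (2 * dx)
= 1.055e-34 / (2 * 1.8941e-09)
= 1.055e-34 / 3.7882e-09
= 2.7850e-26 kg*m/s

2.7850e-26


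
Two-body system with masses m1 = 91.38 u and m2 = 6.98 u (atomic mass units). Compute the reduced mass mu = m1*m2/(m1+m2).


mu = m1 * m2 / (m1 + m2)
= 91.38 * 6.98 / (91.38 + 6.98)
= 637.8324 / 98.36
= 6.4847 u

6.4847


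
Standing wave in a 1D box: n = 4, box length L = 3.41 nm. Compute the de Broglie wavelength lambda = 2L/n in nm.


lambda = 2L / n
= 2 * 3.41 / 4
= 6.82 / 4
= 1.705 nm

1.705


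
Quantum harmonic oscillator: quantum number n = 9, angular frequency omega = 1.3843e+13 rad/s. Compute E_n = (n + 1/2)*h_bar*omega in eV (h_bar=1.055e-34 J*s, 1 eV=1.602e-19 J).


E = (n + 1/2) * h_bar * omega
= (9 + 0.5) * 1.055e-34 * 1.3843e+13
= 9.5 * 1.4604e-21
= 1.3874e-20 J
= 0.0866 eV

0.0866


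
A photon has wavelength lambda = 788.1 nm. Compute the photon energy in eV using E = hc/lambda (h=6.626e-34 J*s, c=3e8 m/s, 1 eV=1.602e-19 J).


E = hc / lambda
= (6.626e-34)(3e8) / (788.1e-9)
= 1.9878e-25 / 7.8810e-07
= 2.5223e-19 J
Converting to eV: 2.5223e-19 / 1.602e-19
= 1.5744 eV

1.5744


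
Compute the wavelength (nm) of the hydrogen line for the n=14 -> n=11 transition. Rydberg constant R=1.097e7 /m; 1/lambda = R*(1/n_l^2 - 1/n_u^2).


1/lambda = R * (1/n_l^2 - 1/n_u^2)
= 1.097e7 * (1/11^2 - 1/14^2)
= 1.097e7 * (0.008264 - 0.005102)
= 1.097e7 * 0.003162
= 3.4692e+04 /m
lambda = 1 / 3.4692e+04 = 28825.2811 nm

28825.2811


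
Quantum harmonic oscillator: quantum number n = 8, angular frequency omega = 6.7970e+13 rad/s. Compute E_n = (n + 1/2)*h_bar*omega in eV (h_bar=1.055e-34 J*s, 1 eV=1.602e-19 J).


E = (n + 1/2) * h_bar * omega
= (8 + 0.5) * 1.055e-34 * 6.7970e+13
= 8.5 * 7.1708e-21
= 6.0952e-20 J
= 0.3805 eV

0.3805


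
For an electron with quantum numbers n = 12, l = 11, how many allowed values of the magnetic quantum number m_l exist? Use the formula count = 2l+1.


m_l ranges from -l to +l in integer steps
So m_l goes from -11 to +11
Count = 2l + 1 = 2*11 + 1
= 23

23


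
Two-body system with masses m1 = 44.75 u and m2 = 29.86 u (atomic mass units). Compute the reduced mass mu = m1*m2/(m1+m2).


mu = m1 * m2 / (m1 + m2)
= 44.75 * 29.86 / (44.75 + 29.86)
= 1336.235 / 74.61
= 17.9096 u

17.9096


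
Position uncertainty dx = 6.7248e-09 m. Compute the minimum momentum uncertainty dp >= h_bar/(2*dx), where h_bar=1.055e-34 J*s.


dp = h_bar / (2 * dx)
= 1.055e-34 / (2 * 6.7248e-09)
= 1.055e-34 / 1.3450e-08
= 7.8441e-27 kg*m/s

7.8441e-27


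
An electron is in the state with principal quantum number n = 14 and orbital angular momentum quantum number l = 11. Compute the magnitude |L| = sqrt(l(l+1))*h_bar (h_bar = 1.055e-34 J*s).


L = sqrt(l*(l+1)) * h_bar
= sqrt(11 * 12) * 1.055e-34
= sqrt(132) * 1.055e-34
= 11.4891 * 1.055e-34
= 1.2121e-33 J*s

1.2121e-33


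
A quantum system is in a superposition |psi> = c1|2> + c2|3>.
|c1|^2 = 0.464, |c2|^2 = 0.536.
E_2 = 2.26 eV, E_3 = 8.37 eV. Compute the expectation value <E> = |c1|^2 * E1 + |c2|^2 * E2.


<E> = |c1|^2 * E1 + |c2|^2 * E2
= 0.464 * 2.26 + 0.536 * 8.37
= 1.0486 + 4.4863
= 5.535 eV

5.535


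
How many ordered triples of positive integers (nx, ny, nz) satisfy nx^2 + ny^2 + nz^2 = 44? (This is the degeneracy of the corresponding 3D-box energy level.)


Enumerate all (nx, ny, nz) with nx^2 + ny^2 + nz^2 = 44:
(2,2,6)
(2,6,2)
(6,2,2)
Total degeneracy = 3

3


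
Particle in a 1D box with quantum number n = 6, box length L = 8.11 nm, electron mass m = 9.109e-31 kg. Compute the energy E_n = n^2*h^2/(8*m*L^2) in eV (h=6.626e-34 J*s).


E = n^2 * h^2 / (8 * m * L^2)
= 6^2 * (6.626e-34)^2 / (8 * 9.109e-31 * (8.11e-9)^2)
= 36 * 4.3904e-67 / (8 * 9.109e-31 * 6.5772e-17)
= 3.2976e-20 J
= 0.2058 eV

0.2058


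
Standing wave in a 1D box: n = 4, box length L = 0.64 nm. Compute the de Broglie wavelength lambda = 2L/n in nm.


lambda = 2L / n
= 2 * 0.64 / 4
= 1.28 / 4
= 0.32 nm

0.32


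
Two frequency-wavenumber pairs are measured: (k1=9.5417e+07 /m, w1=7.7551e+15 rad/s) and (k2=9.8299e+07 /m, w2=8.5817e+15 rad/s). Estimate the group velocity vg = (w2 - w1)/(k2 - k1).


vg = (w2 - w1) / (k2 - k1)
= (8.5817e+15 - 7.7551e+15) / (9.8299e+07 - 9.5417e+07)
= 8.2660e+14 / 2.8820e+06
= 2.8681e+08 m/s

2.8681e+08


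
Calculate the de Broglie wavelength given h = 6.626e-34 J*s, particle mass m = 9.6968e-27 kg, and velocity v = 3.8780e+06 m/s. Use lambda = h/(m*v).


lambda = h / (m * v)
= 6.626e-34 / (9.6968e-27 * 3.8780e+06)
= 6.626e-34 / 3.7604e-20
= 1.7620e-14 m

1.7620e-14


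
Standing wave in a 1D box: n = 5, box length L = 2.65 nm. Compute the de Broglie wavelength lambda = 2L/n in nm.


lambda = 2L / n
= 2 * 2.65 / 5
= 5.3 / 5
= 1.06 nm

1.06


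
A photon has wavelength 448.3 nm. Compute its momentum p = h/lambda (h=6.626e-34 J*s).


p = h / lambda
= 6.626e-34 / (448.3e-9)
= 6.626e-34 / 4.4830e-07
= 1.4780e-27 kg*m/s

1.4780e-27


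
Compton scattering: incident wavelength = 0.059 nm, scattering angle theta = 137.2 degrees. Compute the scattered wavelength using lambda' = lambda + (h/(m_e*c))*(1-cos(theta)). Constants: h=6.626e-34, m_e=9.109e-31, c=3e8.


Compton wavelength: h/(m_e*c) = 2.4247e-12 m
d_lambda = 2.4247e-12 * (1 - cos(137.2 deg))
= 2.4247e-12 * 1.73373
= 4.2038e-12 m = 0.004204 nm
lambda' = 0.059 + 0.004204
= 0.063204 nm

0.063204


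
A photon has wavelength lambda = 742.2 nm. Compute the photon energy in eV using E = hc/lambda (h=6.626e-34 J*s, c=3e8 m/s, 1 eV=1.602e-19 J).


E = hc / lambda
= (6.626e-34)(3e8) / (742.2e-9)
= 1.9878e-25 / 7.4220e-07
= 2.6783e-19 J
Converting to eV: 2.6783e-19 / 1.602e-19
= 1.6718 eV

1.6718


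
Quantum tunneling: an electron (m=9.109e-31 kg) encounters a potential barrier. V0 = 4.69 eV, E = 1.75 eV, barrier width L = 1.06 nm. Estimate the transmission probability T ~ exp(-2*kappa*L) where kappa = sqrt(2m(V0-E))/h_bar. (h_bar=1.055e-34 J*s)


V0 - E = 2.94 eV = 4.7099e-19 J
kappa = sqrt(2 * m * (V0-E)) / h_bar
= sqrt(2 * 9.109e-31 * 4.7099e-19) / 1.055e-34
= 8.7802e+09 /m
2*kappa*L = 2 * 8.7802e+09 * 1.06e-9
= 18.614
T = exp(-18.614) = 8.242555e-09

8.242555e-09


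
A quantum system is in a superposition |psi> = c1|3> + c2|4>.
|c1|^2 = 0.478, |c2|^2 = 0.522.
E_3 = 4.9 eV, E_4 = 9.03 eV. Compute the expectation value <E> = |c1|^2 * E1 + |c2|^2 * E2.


<E> = |c1|^2 * E1 + |c2|^2 * E2
= 0.478 * 4.9 + 0.522 * 9.03
= 2.3422 + 4.7137
= 7.0559 eV

7.0559


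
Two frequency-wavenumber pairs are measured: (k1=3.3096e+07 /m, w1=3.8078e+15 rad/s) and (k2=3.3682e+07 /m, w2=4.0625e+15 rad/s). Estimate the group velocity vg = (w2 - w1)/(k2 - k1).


vg = (w2 - w1) / (k2 - k1)
= (4.0625e+15 - 3.8078e+15) / (3.3682e+07 - 3.3096e+07)
= 2.5470e+14 / 5.8600e+05
= 4.3464e+08 m/s

4.3464e+08


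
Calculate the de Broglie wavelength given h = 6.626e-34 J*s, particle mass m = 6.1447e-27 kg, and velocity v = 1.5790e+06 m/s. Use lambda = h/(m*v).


lambda = h / (m * v)
= 6.626e-34 / (6.1447e-27 * 1.5790e+06)
= 6.626e-34 / 9.7025e-21
= 6.8292e-14 m

6.8292e-14


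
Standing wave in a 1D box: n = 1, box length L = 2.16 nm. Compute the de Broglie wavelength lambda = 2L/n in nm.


lambda = 2L / n
= 2 * 2.16 / 1
= 4.32 / 1
= 4.32 nm

4.32


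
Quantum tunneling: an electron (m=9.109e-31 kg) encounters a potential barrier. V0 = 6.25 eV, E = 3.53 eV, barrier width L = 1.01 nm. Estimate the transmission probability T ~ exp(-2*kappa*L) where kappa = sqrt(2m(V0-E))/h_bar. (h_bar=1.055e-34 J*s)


V0 - E = 2.72 eV = 4.3574e-19 J
kappa = sqrt(2 * m * (V0-E)) / h_bar
= sqrt(2 * 9.109e-31 * 4.3574e-19) / 1.055e-34
= 8.4453e+09 /m
2*kappa*L = 2 * 8.4453e+09 * 1.01e-9
= 17.0594
T = exp(-17.0594) = 3.901000e-08

3.901000e-08


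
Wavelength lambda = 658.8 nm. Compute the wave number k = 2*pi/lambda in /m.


k = 2 * pi / lambda
= 6.2832 / (658.8e-9)
= 6.2832 / 6.5880e-07
= 9.5373e+06 /m

9.5373e+06


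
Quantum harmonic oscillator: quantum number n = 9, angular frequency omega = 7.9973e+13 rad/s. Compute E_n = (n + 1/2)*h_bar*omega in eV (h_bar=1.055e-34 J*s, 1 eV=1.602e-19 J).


E = (n + 1/2) * h_bar * omega
= (9 + 0.5) * 1.055e-34 * 7.9973e+13
= 9.5 * 8.4372e-21
= 8.0153e-20 J
= 0.5003 eV

0.5003


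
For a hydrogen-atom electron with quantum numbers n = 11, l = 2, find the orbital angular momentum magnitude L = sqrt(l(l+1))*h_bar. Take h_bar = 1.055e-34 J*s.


L = sqrt(l*(l+1)) * h_bar
= sqrt(2 * 3) * 1.055e-34
= sqrt(6) * 1.055e-34
= 2.4495 * 1.055e-34
= 2.5842e-34 J*s

2.5842e-34


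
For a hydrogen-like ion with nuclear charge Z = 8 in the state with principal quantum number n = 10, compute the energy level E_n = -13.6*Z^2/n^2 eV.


E_n = -13.6 * Z^2 / n^2
= -13.6 * 8^2 / 10^2
= -13.6 * 64 / 100
= -8.704 eV

-8.704


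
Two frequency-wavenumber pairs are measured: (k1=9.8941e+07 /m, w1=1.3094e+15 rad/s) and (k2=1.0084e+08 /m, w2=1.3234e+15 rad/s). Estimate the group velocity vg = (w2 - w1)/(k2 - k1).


vg = (w2 - w1) / (k2 - k1)
= (1.3234e+15 - 1.3094e+15) / (1.0084e+08 - 9.8941e+07)
= 1.4000e+13 / 1.8990e+06
= 7.3723e+06 m/s

7.3723e+06


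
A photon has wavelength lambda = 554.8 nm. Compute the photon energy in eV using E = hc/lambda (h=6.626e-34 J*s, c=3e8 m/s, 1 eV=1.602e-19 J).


E = hc / lambda
= (6.626e-34)(3e8) / (554.8e-9)
= 1.9878e-25 / 5.5480e-07
= 3.5829e-19 J
Converting to eV: 3.5829e-19 / 1.602e-19
= 2.2365 eV

2.2365
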